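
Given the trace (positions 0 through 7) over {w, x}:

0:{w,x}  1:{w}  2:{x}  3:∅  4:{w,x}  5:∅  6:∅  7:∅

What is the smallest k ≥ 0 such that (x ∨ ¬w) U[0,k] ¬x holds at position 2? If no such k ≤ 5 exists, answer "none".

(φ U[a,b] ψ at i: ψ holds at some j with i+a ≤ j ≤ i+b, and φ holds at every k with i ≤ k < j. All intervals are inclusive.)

1

Need earliest j ≥ 2 with ¬x, and (x ∨ ¬w) at every k in [2,j-1].
  j=2: rhs fails.
  j=3: rhs holds; lhs holds on [2,2]. k = 1.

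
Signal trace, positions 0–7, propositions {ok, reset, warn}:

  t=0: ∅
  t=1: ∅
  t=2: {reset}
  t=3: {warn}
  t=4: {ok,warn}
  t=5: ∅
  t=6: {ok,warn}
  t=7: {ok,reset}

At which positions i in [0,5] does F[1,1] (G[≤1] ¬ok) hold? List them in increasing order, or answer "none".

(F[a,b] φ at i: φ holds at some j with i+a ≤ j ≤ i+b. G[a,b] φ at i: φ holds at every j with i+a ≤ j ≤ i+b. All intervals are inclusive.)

0, 1

Evaluate at each i in [0,5]:
  i=0: ✓ (witness j=1)
  i=1: ✓ (witness j=2)
  i=2: ✗ (none in [3,3])
  i=3: ✗ (none in [4,4])
  i=4: ✗ (none in [5,5])
  i=5: ✗ (none in [6,6])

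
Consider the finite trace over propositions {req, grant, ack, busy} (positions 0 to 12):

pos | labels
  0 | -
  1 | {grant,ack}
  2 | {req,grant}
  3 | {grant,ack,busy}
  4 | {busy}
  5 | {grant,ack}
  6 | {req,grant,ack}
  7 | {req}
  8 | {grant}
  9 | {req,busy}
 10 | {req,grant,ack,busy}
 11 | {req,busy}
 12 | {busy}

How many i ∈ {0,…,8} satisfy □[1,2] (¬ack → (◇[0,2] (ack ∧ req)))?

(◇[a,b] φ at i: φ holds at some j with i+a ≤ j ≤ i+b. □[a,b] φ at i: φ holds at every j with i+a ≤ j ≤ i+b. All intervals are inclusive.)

Evaluate at each i in [0,8]:
  i=0: ✗ (fails at j=2)
  i=1: ✗ (fails at j=2)
  i=2: ✓ (all of [3,4])
  i=3: ✓ (all of [4,5])
  i=4: ✓ (all of [5,6])
  i=5: ✗ (fails at j=7)
  i=6: ✗ (fails at j=7)
  i=7: ✓ (all of [8,9])
  i=8: ✓ (all of [9,10])
Positions where it holds: {2, 3, 4, 7, 8} → 5.

5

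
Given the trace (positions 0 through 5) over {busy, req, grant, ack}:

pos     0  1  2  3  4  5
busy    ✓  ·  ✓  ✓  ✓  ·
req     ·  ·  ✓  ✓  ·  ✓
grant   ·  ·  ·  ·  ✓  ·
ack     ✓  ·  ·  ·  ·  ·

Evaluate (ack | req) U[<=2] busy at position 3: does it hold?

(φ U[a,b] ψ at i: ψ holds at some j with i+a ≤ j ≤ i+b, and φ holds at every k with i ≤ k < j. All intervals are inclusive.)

Need some j in [3,5] with busy, and (ack | req) at every k in [3,j-1].
  j=3: busy holds; no prefix to check → satisfied.

Yes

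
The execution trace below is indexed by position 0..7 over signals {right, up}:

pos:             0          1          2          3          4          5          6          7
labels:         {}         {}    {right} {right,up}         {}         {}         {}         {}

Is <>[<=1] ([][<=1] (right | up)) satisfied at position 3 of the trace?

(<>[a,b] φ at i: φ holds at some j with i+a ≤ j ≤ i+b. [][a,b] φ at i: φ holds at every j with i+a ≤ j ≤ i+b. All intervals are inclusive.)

No

Check [][<=1] (right | up) at each j in [3,4]:
  j=3: fails at 4
  j=4: fails at 4
No position in the window satisfies it → formula fails.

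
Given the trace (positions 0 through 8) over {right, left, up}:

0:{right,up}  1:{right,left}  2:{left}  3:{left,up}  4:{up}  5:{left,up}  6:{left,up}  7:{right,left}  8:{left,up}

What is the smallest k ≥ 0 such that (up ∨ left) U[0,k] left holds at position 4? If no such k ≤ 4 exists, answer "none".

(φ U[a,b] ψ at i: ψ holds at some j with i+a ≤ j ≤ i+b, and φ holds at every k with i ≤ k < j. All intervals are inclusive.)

1

Need earliest j ≥ 4 with left, and (up ∨ left) at every k in [4,j-1].
  j=4: rhs fails.
  j=5: rhs holds; lhs holds on [4,4]. k = 1.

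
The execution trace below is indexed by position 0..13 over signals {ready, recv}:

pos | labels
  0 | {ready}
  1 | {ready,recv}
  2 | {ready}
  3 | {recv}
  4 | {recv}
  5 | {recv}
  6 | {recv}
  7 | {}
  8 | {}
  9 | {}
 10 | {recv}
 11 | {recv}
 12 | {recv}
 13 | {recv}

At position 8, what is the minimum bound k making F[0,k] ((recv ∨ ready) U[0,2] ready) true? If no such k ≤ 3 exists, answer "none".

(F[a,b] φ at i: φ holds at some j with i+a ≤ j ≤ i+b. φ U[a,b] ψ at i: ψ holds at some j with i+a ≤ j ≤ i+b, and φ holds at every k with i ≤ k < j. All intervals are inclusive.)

Scan j = 8,9,… for ((recv ∨ ready) U[0,2] ready):
  j=8: fails
  j=9: fails
  j=10: fails
  j=11: fails
No j in [8,11] satisfies it → none.

none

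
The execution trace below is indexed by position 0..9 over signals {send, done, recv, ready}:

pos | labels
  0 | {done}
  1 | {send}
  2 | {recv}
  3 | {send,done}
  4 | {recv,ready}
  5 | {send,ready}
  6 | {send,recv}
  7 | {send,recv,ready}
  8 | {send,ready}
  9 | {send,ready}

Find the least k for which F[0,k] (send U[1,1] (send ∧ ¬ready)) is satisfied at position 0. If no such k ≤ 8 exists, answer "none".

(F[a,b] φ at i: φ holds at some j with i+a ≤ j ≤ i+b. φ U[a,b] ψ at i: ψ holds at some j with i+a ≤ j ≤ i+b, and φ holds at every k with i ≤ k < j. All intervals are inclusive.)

5

Scan j = 0,1,… for (send U[1,1] (send ∧ ¬ready)):
  j=0: fails
  j=1: fails
  j=2: fails
  j=3: fails
  j=4: fails
  j=5: holds
First hit at j=5, so smallest k = 5-0 = 5.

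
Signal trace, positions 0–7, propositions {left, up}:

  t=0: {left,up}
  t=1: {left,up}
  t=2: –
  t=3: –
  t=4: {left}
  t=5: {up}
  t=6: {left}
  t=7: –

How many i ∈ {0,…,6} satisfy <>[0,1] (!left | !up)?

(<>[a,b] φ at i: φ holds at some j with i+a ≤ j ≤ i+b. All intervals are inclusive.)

Evaluate at each i in [0,6]:
  i=0: ✗ (none in [0,1])
  i=1: ✓ (witness j=2)
  i=2: ✓ (witness j=2)
  i=3: ✓ (witness j=3)
  i=4: ✓ (witness j=4)
  i=5: ✓ (witness j=5)
  i=6: ✓ (witness j=6)
Positions where it holds: {1, 2, 3, 4, 5, 6} → 6.

6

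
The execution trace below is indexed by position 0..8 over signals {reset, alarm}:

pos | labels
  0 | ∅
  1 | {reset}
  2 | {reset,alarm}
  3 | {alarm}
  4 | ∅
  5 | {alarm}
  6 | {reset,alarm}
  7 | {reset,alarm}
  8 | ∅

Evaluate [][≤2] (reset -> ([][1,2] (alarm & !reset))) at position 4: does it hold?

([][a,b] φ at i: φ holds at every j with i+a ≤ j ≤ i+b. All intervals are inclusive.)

Check (reset -> ([][1,2] (alarm & !reset))) at every j in [4,6]:
  j=4: antecedent false → ✓
  j=5: antecedent false → ✓
  j=6: antecedent true; consequent fails at 7 → ✗
Fails at j=6 → formula fails.

No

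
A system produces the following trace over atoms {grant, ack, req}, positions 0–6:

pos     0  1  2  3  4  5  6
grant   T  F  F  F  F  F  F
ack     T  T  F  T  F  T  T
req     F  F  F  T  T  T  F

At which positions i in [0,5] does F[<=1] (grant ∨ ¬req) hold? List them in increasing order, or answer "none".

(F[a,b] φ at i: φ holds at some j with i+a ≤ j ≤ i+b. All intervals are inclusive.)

Evaluate at each i in [0,5]:
  i=0: ✓ (witness j=0)
  i=1: ✓ (witness j=1)
  i=2: ✓ (witness j=2)
  i=3: ✗ (none in [3,4])
  i=4: ✗ (none in [4,5])
  i=5: ✓ (witness j=6)

0, 1, 2, 5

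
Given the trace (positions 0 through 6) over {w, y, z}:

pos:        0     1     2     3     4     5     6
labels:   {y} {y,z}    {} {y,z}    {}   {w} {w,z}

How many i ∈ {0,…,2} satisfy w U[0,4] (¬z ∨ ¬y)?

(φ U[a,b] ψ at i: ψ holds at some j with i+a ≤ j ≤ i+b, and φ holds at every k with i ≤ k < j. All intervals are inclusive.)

2

Evaluate at each i in [0,2]:
  i=0: ✓ (rhs at j=0)
  i=1: ✗ (lhs fails at k=1 before rhs at j=2)
  i=2: ✓ (rhs at j=2)
Positions where it holds: {0, 2} → 2.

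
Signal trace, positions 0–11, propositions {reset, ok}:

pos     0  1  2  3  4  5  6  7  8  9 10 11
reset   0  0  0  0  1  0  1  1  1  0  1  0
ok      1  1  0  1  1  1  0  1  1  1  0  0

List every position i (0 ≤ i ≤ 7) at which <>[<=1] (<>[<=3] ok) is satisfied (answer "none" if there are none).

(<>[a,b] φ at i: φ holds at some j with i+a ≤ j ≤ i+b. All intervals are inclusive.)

0, 1, 2, 3, 4, 5, 6, 7

Evaluate at each i in [0,7]:
  i=0: ✓ (witness j=0)
  i=1: ✓ (witness j=1)
  i=2: ✓ (witness j=2)
  i=3: ✓ (witness j=3)
  i=4: ✓ (witness j=4)
  i=5: ✓ (witness j=5)
  i=6: ✓ (witness j=6)
  i=7: ✓ (witness j=7)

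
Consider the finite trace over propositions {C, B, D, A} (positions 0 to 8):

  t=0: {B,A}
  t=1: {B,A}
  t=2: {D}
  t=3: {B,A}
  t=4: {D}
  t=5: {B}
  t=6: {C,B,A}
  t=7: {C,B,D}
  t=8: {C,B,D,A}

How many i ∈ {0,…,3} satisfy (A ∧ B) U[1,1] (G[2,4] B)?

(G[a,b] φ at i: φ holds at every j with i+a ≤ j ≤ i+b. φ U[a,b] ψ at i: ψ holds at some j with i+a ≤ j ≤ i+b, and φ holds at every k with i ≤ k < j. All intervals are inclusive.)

Evaluate at each i in [0,3]:
  i=0: ✗ (no rhs in [1,1])
  i=1: ✗ (no rhs in [2,2])
  i=2: ✗ (lhs fails at k=2 before rhs at j=3)
  i=3: ✓ (rhs at j=4; lhs holds on [3,3])
Positions where it holds: {3} → 1.

1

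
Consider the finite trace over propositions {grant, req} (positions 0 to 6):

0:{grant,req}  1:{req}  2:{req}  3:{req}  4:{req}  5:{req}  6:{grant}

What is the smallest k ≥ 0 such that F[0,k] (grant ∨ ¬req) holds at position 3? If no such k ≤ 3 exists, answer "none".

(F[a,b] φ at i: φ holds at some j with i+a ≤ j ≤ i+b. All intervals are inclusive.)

3

Scan j = 3,4,… for (grant ∨ ¬req):
  j=3: fails
  j=4: fails
  j=5: fails
  j=6: holds
First hit at j=6, so smallest k = 6-3 = 3.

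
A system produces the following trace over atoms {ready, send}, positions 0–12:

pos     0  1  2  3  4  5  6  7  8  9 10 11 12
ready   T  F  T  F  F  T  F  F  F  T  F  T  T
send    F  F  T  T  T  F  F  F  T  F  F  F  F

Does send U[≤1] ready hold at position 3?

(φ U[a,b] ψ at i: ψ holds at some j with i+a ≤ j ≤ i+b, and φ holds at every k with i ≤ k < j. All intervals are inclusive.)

Need some j in [3,4] with ready, and send at every k in [3,j-1].
  j=3: ready false.
  j=4: ready false.
No j in the window works → until fails.

False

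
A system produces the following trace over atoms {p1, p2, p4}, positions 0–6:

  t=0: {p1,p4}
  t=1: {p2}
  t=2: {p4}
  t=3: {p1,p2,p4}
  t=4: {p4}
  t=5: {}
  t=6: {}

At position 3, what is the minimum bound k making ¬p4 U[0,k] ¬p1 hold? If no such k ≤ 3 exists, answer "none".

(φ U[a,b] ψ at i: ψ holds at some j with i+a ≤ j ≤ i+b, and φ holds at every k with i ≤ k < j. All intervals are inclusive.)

none

Need earliest j ≥ 3 with ¬p1, and ¬p4 at every k in [3,j-1].
  j=3: rhs fails.
  j=4: rhs holds but lhs fails at k=3.
  j=5: rhs holds but lhs fails at k=3.
  j=6: rhs holds but lhs fails at k=3.
No witness within the range → none.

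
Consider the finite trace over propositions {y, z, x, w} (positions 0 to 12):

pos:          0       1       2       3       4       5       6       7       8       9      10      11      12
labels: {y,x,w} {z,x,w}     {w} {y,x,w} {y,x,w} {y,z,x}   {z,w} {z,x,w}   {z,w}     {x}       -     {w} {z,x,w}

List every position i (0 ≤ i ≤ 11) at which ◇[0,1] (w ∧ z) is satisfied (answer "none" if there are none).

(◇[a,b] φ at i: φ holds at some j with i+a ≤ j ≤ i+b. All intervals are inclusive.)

0, 1, 5, 6, 7, 8, 11

Evaluate at each i in [0,11]:
  i=0: ✓ (witness j=1)
  i=1: ✓ (witness j=1)
  i=2: ✗ (none in [2,3])
  i=3: ✗ (none in [3,4])
  i=4: ✗ (none in [4,5])
  i=5: ✓ (witness j=6)
  i=6: ✓ (witness j=6)
  i=7: ✓ (witness j=7)
  i=8: ✓ (witness j=8)
  i=9: ✗ (none in [9,10])
  i=10: ✗ (none in [10,11])
  i=11: ✓ (witness j=12)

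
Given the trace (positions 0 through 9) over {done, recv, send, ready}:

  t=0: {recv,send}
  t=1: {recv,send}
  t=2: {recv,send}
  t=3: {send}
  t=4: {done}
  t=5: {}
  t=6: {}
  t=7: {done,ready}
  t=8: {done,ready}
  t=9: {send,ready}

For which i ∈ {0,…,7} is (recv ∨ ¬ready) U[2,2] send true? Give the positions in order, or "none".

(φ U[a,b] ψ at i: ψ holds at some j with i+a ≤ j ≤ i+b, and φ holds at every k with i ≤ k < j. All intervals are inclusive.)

Evaluate at each i in [0,7]:
  i=0: ✓ (rhs at j=2; lhs holds on [0,1])
  i=1: ✓ (rhs at j=3; lhs holds on [1,2])
  i=2: ✗ (no rhs in [4,4])
  i=3: ✗ (no rhs in [5,5])
  i=4: ✗ (no rhs in [6,6])
  i=5: ✗ (no rhs in [7,7])
  i=6: ✗ (no rhs in [8,8])
  i=7: ✗ (lhs fails at k=7 before rhs at j=9)

0, 1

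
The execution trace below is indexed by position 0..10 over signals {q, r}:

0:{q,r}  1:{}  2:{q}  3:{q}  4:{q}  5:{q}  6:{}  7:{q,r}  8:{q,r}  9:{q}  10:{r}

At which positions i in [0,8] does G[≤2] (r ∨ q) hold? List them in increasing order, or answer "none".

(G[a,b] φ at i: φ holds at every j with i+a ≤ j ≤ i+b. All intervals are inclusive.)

2, 3, 7, 8

Evaluate at each i in [0,8]:
  i=0: ✗ (fails at j=1)
  i=1: ✗ (fails at j=1)
  i=2: ✓ (all of [2,4])
  i=3: ✓ (all of [3,5])
  i=4: ✗ (fails at j=6)
  i=5: ✗ (fails at j=6)
  i=6: ✗ (fails at j=6)
  i=7: ✓ (all of [7,9])
  i=8: ✓ (all of [8,10])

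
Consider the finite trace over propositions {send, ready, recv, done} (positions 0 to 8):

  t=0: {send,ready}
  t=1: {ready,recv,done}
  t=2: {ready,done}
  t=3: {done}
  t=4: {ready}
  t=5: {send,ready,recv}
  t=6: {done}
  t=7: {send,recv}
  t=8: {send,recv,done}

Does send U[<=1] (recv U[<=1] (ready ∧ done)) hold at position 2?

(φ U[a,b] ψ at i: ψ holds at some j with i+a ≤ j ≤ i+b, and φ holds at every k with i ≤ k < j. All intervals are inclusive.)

Need some j in [2,3] with (recv U[<=1] (ready ∧ done)), and send at every k in [2,j-1].
  j=2: (recv U[<=1] (ready ∧ done)) holds; no prefix to check → satisfied.

True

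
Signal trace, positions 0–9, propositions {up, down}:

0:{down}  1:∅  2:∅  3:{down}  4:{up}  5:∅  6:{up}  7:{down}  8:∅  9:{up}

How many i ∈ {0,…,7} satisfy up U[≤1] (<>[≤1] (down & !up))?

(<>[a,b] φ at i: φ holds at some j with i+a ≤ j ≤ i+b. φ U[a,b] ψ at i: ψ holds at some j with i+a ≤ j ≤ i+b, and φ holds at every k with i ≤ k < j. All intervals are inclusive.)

5

Evaluate at each i in [0,7]:
  i=0: ✓ (rhs at j=0)
  i=1: ✗ (lhs fails at k=1 before rhs at j=2)
  i=2: ✓ (rhs at j=2)
  i=3: ✓ (rhs at j=3)
  i=4: ✗ (no rhs in [4,5])
  i=5: ✗ (lhs fails at k=5 before rhs at j=6)
  i=6: ✓ (rhs at j=6)
  i=7: ✓ (rhs at j=7)
Positions where it holds: {0, 2, 3, 6, 7} → 5.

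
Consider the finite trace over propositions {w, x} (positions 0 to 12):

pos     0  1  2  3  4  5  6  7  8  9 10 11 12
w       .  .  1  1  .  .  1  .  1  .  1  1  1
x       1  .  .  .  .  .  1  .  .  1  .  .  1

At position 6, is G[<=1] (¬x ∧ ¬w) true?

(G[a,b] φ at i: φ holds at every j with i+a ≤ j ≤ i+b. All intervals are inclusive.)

No

Check (¬x ∧ ¬w) at every j in [6,7]:
  j=6: false
  j=7: true
Fails at j=6 → formula fails.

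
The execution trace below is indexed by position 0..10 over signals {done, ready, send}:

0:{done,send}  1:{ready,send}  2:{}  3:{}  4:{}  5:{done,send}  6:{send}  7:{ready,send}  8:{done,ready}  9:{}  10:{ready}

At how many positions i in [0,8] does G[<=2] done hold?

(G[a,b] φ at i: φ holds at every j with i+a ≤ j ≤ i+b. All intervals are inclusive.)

Evaluate at each i in [0,8]:
  i=0: ✗ (fails at j=1)
  i=1: ✗ (fails at j=1)
  i=2: ✗ (fails at j=2)
  i=3: ✗ (fails at j=3)
  i=4: ✗ (fails at j=4)
  i=5: ✗ (fails at j=6)
  i=6: ✗ (fails at j=6)
  i=7: ✗ (fails at j=7)
  i=8: ✗ (fails at j=9)
Positions where it holds: {} → 0.

0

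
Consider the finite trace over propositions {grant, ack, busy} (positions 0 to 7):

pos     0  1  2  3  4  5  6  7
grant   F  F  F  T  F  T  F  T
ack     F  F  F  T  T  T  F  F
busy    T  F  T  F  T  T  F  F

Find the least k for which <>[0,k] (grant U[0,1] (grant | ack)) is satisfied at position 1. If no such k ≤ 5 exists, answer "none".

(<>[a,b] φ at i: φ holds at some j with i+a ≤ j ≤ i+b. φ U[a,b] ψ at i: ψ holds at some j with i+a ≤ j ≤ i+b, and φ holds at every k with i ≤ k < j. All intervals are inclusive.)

2

Scan j = 1,2,… for (grant U[0,1] (grant | ack)):
  j=1: fails
  j=2: fails
  j=3: holds
First hit at j=3, so smallest k = 3-1 = 2.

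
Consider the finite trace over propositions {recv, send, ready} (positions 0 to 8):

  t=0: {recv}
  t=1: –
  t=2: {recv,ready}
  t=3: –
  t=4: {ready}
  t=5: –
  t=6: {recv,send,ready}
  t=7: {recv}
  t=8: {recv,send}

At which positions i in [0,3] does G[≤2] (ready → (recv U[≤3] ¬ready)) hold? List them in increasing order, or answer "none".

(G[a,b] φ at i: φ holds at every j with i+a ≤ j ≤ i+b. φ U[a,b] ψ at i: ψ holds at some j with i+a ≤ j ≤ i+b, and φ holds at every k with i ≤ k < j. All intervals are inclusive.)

0, 1

Evaluate at each i in [0,3]:
  i=0: ✓ (all of [0,2])
  i=1: ✓ (all of [1,3])
  i=2: ✗ (fails at j=4)
  i=3: ✗ (fails at j=4)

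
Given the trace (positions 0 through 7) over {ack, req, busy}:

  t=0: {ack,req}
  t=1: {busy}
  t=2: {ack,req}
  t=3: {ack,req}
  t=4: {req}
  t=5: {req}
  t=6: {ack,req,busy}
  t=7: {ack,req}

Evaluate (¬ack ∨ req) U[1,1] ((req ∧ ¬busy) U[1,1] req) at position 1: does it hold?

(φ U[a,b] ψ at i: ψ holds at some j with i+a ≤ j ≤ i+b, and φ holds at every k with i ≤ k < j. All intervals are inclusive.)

Yes

Need some j in [2,2] with ((req ∧ ¬busy) U[1,1] req), and (¬ack ∨ req) at every k in [1,j-1].
  j=2: ((req ∧ ¬busy) U[1,1] req) holds; (¬ack ∨ req) holds at every k in [1,1] → satisfied.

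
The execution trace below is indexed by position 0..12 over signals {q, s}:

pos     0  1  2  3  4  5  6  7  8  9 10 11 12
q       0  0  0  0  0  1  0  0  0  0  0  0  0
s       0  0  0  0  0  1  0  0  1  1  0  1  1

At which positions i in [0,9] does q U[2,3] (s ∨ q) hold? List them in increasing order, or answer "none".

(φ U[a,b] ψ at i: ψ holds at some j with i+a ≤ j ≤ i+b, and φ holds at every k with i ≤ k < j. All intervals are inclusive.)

none

Evaluate at each i in [0,9]:
  i=0: ✗ (no rhs in [2,3])
  i=1: ✗ (no rhs in [3,4])
  i=2: ✗ (lhs fails at k=2 before rhs at j=5)
  i=3: ✗ (lhs fails at k=3 before rhs at j=5)
  i=4: ✗ (no rhs in [6,7])
  i=5: ✗ (lhs fails at k=6 before rhs at j=8)
  i=6: ✗ (lhs fails at k=6 before rhs at j=8)
  i=7: ✗ (lhs fails at k=7 before rhs at j=9)
  i=8: ✗ (lhs fails at k=8 before rhs at j=11)
  i=9: ✗ (lhs fails at k=9 before rhs at j=11)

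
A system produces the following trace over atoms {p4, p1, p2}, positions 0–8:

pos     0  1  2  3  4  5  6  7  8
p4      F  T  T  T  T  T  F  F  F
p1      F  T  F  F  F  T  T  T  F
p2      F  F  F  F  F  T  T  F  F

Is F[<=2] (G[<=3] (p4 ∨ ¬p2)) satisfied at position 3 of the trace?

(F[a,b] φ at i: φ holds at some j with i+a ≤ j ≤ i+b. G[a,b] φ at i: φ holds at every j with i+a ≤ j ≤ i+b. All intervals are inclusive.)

Check G[<=3] (p4 ∨ ¬p2) at each j in [3,5]:
  j=3: fails at 6
  j=4: fails at 6
  j=5: fails at 6
No position in the window satisfies it → formula fails.

No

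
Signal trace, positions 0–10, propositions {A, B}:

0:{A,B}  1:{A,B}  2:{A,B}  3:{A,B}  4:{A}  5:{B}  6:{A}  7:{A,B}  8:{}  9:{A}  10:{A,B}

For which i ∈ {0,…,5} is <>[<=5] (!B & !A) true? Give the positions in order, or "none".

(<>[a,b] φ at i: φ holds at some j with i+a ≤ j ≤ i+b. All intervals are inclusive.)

3, 4, 5

Evaluate at each i in [0,5]:
  i=0: ✗ (none in [0,5])
  i=1: ✗ (none in [1,6])
  i=2: ✗ (none in [2,7])
  i=3: ✓ (witness j=8)
  i=4: ✓ (witness j=8)
  i=5: ✓ (witness j=8)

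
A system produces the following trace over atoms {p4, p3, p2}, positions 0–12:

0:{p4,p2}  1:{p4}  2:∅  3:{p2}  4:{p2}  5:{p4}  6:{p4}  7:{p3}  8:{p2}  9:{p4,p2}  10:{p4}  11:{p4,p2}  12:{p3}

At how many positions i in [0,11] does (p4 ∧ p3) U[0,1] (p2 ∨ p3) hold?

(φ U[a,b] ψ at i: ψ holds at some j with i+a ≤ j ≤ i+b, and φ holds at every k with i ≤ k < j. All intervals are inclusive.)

Evaluate at each i in [0,11]:
  i=0: ✓ (rhs at j=0)
  i=1: ✗ (no rhs in [1,2])
  i=2: ✗ (lhs fails at k=2 before rhs at j=3)
  i=3: ✓ (rhs at j=3)
  i=4: ✓ (rhs at j=4)
  i=5: ✗ (no rhs in [5,6])
  i=6: ✗ (lhs fails at k=6 before rhs at j=7)
  i=7: ✓ (rhs at j=7)
  i=8: ✓ (rhs at j=8)
  i=9: ✓ (rhs at j=9)
  i=10: ✗ (lhs fails at k=10 before rhs at j=11)
  i=11: ✓ (rhs at j=11)
Positions where it holds: {0, 3, 4, 7, 8, 9, 11} → 7.

7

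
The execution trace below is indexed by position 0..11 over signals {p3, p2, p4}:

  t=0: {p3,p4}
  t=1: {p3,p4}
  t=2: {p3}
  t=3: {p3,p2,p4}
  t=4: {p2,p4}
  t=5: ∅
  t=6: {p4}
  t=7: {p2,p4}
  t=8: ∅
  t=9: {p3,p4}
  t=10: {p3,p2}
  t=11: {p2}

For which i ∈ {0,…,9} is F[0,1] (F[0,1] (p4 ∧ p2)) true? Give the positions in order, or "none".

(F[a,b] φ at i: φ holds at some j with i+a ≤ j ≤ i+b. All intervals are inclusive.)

Evaluate at each i in [0,9]:
  i=0: ✗ (none in [0,1])
  i=1: ✓ (witness j=2)
  i=2: ✓ (witness j=2)
  i=3: ✓ (witness j=3)
  i=4: ✓ (witness j=4)
  i=5: ✓ (witness j=6)
  i=6: ✓ (witness j=6)
  i=7: ✓ (witness j=7)
  i=8: ✗ (none in [8,9])
  i=9: ✗ (none in [9,10])

1, 2, 3, 4, 5, 6, 7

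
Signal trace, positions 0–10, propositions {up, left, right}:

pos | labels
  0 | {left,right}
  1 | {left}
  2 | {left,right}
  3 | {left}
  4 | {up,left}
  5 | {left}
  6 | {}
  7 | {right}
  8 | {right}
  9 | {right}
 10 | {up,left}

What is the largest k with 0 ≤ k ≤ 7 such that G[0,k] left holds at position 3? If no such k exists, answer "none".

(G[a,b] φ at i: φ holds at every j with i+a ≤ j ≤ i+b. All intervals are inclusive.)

2

left must hold from j=3 onward; find where it first fails.
  j=3: holds
  j=4: holds
  j=5: holds
  j=6: fails
Holds on [3,5], so largest k = 2.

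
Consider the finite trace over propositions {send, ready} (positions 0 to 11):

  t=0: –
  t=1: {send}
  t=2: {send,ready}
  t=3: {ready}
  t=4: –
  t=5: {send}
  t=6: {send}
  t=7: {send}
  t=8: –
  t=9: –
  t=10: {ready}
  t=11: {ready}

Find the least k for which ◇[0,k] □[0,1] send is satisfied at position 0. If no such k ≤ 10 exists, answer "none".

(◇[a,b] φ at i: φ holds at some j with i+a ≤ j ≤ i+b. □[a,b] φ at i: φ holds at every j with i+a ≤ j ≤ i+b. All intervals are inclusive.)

Scan j = 0,1,… for □[0,1] send:
  j=0: fails
  j=1: holds
First hit at j=1, so smallest k = 1-0 = 1.

1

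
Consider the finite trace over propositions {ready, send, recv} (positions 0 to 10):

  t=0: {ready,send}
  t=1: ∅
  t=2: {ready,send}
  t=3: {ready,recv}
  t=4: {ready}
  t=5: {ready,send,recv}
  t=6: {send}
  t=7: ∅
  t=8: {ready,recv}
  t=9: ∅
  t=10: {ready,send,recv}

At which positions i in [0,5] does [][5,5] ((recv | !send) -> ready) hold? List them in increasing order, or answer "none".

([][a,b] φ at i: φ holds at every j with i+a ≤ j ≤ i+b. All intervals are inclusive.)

Evaluate at each i in [0,5]:
  i=0: ✓ (all of [5,5])
  i=1: ✓ (all of [6,6])
  i=2: ✗ (fails at j=7)
  i=3: ✓ (all of [8,8])
  i=4: ✗ (fails at j=9)
  i=5: ✓ (all of [10,10])

0, 1, 3, 5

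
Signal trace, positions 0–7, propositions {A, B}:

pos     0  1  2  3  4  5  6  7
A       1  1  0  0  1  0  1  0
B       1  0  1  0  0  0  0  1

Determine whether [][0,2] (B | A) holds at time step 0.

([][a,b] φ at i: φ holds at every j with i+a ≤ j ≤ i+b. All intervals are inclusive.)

Yes

Check (B | A) at every j in [0,2]:
  j=0: true
  j=1: true
  j=2: true
All positions satisfy it → formula holds.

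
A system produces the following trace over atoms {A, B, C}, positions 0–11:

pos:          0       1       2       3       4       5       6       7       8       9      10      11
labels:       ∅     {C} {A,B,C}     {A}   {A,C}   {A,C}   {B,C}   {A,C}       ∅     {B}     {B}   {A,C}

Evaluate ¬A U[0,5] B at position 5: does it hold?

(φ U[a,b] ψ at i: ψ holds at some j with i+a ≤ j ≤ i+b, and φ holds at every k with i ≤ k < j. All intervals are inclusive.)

Need some j in [5,10] with B, and ¬A at every k in [5,j-1].
  j=5: B false.
  j=6: B holds, but ¬A fails at k=5 → not this j.
  j=7: B false.
  j=8: B false.
  j=9: B holds, but ¬A fails at k=5 → not this j.
  j=10: B holds, but ¬A fails at k=5 → not this j.
No j in the window works → until fails.

Does not hold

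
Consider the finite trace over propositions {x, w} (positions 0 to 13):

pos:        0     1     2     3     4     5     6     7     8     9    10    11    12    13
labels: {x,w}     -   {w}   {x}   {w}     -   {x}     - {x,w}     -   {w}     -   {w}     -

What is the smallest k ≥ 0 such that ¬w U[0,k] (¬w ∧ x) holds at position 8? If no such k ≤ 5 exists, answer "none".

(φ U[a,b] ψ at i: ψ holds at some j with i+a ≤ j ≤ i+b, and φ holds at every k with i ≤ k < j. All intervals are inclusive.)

none

Need earliest j ≥ 8 with (¬w ∧ x), and ¬w at every k in [8,j-1].
  j=8: rhs fails.
  j=9: rhs fails.
  j=10: rhs fails.
  j=11: rhs fails.
  j=12: rhs fails.
  j=13: rhs fails.
No witness within the range → none.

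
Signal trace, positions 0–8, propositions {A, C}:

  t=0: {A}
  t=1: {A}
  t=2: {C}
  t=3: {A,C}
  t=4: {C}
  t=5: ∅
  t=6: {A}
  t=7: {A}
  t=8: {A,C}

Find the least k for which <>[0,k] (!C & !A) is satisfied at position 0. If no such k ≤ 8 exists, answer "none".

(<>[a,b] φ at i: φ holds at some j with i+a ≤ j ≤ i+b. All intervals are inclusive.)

5

Scan j = 0,1,… for (!C & !A):
  j=0: fails
  j=1: fails
  j=2: fails
  j=3: fails
  j=4: fails
  j=5: holds
First hit at j=5, so smallest k = 5-0 = 5.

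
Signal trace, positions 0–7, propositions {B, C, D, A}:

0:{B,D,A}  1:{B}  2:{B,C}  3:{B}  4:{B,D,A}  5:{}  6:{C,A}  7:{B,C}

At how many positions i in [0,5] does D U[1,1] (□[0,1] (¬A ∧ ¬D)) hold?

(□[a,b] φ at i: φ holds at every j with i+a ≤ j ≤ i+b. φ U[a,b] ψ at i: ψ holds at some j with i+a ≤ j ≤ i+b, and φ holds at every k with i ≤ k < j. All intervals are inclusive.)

Evaluate at each i in [0,5]:
  i=0: ✓ (rhs at j=1; lhs holds on [0,0])
  i=1: ✗ (lhs fails at k=1 before rhs at j=2)
  i=2: ✗ (no rhs in [3,3])
  i=3: ✗ (no rhs in [4,4])
  i=4: ✗ (no rhs in [5,5])
  i=5: ✗ (no rhs in [6,6])
Positions where it holds: {0} → 1.

1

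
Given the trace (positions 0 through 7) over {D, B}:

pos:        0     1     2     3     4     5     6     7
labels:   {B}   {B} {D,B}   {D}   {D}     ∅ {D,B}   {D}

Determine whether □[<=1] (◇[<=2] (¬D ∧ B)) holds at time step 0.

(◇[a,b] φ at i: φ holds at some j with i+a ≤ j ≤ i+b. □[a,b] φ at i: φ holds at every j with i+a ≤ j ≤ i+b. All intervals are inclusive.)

Check ◇[<=2] (¬D ∧ B) at every j in [0,1]:
  j=0: holds (witness at 0)
  j=1: holds (witness at 1)
All positions satisfy it → formula holds.

True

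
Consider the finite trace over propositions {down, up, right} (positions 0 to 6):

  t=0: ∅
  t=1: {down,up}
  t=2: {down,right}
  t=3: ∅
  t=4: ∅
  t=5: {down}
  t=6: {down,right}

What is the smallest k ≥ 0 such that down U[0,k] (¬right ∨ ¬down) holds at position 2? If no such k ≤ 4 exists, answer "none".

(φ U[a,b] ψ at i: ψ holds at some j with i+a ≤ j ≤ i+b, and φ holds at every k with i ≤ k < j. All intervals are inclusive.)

1

Need earliest j ≥ 2 with (¬right ∨ ¬down), and down at every k in [2,j-1].
  j=2: rhs fails.
  j=3: rhs holds; lhs holds on [2,2]. k = 1.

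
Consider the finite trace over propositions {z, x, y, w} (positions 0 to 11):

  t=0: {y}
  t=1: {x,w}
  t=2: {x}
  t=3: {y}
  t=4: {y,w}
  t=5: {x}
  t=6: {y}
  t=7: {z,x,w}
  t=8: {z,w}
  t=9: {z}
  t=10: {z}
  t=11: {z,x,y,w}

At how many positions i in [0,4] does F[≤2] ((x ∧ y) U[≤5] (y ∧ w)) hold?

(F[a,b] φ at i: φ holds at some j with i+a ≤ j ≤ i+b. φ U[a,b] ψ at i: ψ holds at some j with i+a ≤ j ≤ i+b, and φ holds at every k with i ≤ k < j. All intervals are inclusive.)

Evaluate at each i in [0,4]:
  i=0: ✗ (none in [0,2])
  i=1: ✗ (none in [1,3])
  i=2: ✓ (witness j=4)
  i=3: ✓ (witness j=4)
  i=4: ✓ (witness j=4)
Positions where it holds: {2, 3, 4} → 3.

3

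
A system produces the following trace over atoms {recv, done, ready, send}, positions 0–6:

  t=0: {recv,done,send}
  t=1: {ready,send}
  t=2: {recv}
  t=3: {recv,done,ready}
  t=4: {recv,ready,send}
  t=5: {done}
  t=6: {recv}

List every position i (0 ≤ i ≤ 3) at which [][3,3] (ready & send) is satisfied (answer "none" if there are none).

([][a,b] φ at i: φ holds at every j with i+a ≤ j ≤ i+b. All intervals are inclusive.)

Evaluate at each i in [0,3]:
  i=0: ✗ (fails at j=3)
  i=1: ✓ (all of [4,4])
  i=2: ✗ (fails at j=5)
  i=3: ✗ (fails at j=6)

1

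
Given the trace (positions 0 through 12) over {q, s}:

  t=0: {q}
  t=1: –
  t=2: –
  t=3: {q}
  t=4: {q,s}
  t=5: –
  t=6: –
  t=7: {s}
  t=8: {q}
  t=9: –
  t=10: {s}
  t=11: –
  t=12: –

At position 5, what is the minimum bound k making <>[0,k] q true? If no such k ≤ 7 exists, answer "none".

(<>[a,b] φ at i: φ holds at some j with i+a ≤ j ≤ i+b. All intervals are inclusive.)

Scan j = 5,6,… for q:
  j=5: fails
  j=6: fails
  j=7: fails
  j=8: holds
First hit at j=8, so smallest k = 8-5 = 3.

3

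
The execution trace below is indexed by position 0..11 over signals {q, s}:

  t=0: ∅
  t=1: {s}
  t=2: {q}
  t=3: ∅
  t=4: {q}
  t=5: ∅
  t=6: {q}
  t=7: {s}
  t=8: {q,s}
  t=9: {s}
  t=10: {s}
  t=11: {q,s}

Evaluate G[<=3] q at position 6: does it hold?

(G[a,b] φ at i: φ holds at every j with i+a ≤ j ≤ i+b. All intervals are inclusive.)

Does not hold

Check q at every j in [6,9]:
  j=6: true
  j=7: false
  j=8: true
  j=9: false
Fails at j=7 → formula fails.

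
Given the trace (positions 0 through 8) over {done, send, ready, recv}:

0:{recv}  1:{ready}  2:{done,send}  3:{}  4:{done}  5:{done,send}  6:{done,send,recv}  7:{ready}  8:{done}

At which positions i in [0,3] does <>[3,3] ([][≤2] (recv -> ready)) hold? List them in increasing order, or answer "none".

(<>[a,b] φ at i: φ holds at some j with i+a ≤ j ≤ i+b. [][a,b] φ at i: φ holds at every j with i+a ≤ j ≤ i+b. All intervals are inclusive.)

Evaluate at each i in [0,3]:
  i=0: ✓ (witness j=3)
  i=1: ✗ (none in [4,4])
  i=2: ✗ (none in [5,5])
  i=3: ✗ (none in [6,6])

0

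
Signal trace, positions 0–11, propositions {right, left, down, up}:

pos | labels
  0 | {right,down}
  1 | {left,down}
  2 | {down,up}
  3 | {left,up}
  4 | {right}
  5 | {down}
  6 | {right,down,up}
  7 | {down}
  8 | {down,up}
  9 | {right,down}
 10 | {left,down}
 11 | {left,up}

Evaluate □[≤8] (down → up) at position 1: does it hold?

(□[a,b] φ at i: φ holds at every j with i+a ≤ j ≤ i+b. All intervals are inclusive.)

Check (down → up) at every j in [1,9]:
  j=1: antecedent true; consequent false → ✗
  j=2: antecedent true; consequent true → ✓
  j=3: antecedent false → ✓
  j=4: antecedent false → ✓
  j=5: antecedent true; consequent false → ✗
  j=6: antecedent true; consequent true → ✓
  j=7: antecedent true; consequent false → ✗
  j=8: antecedent true; consequent true → ✓
  j=9: antecedent true; consequent false → ✗
Fails at j=1 → formula fails.

False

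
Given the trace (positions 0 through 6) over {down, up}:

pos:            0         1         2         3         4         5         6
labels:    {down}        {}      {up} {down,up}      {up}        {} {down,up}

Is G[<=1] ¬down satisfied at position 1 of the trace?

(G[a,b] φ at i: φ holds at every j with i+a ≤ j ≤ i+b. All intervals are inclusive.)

Check ¬down at every j in [1,2]:
  j=1: true
  j=2: true
All positions satisfy it → formula holds.

Yes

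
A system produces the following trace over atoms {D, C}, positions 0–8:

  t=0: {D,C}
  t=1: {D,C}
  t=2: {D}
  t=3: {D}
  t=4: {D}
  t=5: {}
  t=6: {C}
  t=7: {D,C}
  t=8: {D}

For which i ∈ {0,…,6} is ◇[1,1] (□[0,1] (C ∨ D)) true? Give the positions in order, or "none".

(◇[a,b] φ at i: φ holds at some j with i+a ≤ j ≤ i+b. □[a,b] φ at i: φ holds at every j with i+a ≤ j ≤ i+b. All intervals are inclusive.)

Evaluate at each i in [0,6]:
  i=0: ✓ (witness j=1)
  i=1: ✓ (witness j=2)
  i=2: ✓ (witness j=3)
  i=3: ✗ (none in [4,4])
  i=4: ✗ (none in [5,5])
  i=5: ✓ (witness j=6)
  i=6: ✓ (witness j=7)

0, 1, 2, 5, 6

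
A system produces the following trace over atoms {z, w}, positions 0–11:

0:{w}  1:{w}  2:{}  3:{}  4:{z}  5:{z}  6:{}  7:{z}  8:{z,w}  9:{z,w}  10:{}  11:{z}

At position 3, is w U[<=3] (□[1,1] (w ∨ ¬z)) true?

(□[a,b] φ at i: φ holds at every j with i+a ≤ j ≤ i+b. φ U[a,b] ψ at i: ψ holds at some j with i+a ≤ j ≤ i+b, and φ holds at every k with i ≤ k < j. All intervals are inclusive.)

Does not hold

Need some j in [3,6] with □[1,1] (w ∨ ¬z), and w at every k in [3,j-1].
  j=3: □[1,1] (w ∨ ¬z) — fails at 4.
  j=4: □[1,1] (w ∨ ¬z) — fails at 5.
  j=5: □[1,1] (w ∨ ¬z) holds, but w fails at k=3 → not this j.
  j=6: □[1,1] (w ∨ ¬z) — fails at 7.
No j in the window works → until fails.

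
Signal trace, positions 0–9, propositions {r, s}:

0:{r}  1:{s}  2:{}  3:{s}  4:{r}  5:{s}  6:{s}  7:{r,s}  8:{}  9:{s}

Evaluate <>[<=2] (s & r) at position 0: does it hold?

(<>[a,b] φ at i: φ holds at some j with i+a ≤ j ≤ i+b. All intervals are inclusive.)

Check (s & r) at each j in [0,2]:
  j=0: false
  j=1: false
  j=2: false
No position in the window satisfies it → formula fails.

No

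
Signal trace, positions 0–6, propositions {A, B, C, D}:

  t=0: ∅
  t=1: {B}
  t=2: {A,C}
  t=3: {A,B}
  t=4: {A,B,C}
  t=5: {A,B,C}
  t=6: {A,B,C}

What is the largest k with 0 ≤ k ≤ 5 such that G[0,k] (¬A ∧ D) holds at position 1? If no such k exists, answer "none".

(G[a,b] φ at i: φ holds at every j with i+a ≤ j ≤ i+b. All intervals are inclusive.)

none

(¬A ∧ D) must hold from j=1 onward; find where it first fails.
  j=1: fails → no k works.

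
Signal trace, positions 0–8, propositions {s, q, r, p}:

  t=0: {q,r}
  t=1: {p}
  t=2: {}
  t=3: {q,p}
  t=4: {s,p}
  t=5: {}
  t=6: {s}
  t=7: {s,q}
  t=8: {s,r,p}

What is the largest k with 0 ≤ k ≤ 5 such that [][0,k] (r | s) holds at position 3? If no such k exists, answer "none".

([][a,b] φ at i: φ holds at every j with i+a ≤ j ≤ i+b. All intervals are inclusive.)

(r | s) must hold from j=3 onward; find where it first fails.
  j=3: fails → no k works.

none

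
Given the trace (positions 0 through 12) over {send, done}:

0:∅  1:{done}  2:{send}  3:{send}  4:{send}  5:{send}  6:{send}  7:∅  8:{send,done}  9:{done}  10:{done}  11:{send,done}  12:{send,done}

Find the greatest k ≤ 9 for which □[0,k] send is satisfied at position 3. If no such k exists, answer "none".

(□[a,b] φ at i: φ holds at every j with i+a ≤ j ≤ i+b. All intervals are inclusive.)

3

send must hold from j=3 onward; find where it first fails.
  j=3: holds
  j=4: holds
  j=5: holds
  j=6: holds
  j=7: fails
Holds on [3,6], so largest k = 3.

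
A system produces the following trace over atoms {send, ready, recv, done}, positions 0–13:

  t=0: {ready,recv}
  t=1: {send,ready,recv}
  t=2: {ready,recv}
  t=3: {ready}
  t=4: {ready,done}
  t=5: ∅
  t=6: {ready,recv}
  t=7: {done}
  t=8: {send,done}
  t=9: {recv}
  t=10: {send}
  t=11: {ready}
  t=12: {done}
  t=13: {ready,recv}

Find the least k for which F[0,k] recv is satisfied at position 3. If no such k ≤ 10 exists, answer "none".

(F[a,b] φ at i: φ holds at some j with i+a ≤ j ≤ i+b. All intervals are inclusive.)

Scan j = 3,4,… for recv:
  j=3: fails
  j=4: fails
  j=5: fails
  j=6: holds
First hit at j=6, so smallest k = 6-3 = 3.

3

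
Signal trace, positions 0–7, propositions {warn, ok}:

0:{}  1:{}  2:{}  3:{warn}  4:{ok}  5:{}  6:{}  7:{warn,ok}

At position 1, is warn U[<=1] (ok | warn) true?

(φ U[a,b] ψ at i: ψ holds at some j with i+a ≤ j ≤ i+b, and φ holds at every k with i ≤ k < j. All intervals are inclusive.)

Need some j in [1,2] with (ok | warn), and warn at every k in [1,j-1].
  j=1: (ok | warn) false.
  j=2: (ok | warn) false.
No j in the window works → until fails.

No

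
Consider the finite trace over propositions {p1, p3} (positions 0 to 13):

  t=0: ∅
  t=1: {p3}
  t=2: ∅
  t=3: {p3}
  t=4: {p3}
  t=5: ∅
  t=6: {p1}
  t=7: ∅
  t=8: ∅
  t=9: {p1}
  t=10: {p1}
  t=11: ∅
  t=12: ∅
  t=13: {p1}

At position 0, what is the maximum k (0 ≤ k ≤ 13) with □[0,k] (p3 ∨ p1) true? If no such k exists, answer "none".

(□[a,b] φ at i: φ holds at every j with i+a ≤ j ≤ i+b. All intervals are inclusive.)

(p3 ∨ p1) must hold from j=0 onward; find where it first fails.
  j=0: fails → no k works.

none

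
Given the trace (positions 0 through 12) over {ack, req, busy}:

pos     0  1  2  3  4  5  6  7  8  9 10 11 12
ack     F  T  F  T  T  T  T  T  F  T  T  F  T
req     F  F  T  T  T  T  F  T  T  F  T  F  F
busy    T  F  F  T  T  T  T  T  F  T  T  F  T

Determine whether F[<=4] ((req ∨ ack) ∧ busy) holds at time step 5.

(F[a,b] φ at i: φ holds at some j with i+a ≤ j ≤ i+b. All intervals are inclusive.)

Yes

Check ((req ∨ ack) ∧ busy) at each j in [5,9]:
  j=5: true
  j=6: true
  j=7: true
  j=8: false
  j=9: true
Found at j=5 → formula holds.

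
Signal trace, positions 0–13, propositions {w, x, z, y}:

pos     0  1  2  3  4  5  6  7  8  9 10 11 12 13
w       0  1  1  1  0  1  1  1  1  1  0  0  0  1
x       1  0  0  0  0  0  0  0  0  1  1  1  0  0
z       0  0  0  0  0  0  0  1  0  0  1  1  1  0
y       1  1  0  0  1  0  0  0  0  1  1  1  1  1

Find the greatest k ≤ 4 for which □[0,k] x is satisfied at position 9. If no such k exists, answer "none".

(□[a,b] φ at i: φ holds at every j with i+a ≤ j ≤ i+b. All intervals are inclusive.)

2

x must hold from j=9 onward; find where it first fails.
  j=9: holds
  j=10: holds
  j=11: holds
  j=12: fails
Holds on [9,11], so largest k = 2.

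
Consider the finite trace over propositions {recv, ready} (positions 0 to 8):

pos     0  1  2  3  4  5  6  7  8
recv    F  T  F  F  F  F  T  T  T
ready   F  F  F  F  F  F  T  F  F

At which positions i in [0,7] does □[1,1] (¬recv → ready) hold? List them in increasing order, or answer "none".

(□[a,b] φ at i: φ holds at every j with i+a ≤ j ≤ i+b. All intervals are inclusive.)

Evaluate at each i in [0,7]:
  i=0: ✓ (all of [1,1])
  i=1: ✗ (fails at j=2)
  i=2: ✗ (fails at j=3)
  i=3: ✗ (fails at j=4)
  i=4: ✗ (fails at j=5)
  i=5: ✓ (all of [6,6])
  i=6: ✓ (all of [7,7])
  i=7: ✓ (all of [8,8])

0, 5, 6, 7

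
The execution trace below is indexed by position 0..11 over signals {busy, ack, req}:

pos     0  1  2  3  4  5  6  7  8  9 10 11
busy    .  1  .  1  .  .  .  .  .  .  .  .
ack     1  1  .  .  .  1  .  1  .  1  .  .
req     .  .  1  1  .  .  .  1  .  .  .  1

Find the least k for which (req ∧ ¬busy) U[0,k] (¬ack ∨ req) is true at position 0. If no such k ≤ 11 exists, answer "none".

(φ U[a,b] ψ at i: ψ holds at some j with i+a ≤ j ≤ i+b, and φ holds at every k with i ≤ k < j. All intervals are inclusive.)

none

Need earliest j ≥ 0 with (¬ack ∨ req), and (req ∧ ¬busy) at every k in [0,j-1].
  j=0: rhs fails.
  j=1: rhs fails.
  j=2: rhs holds but lhs fails at k=0.
  j=3: rhs holds but lhs fails at k=0.
  j=4: rhs holds but lhs fails at k=0.
  j=5: rhs fails.
  j=6: rhs holds but lhs fails at k=0.
  j=7: rhs holds but lhs fails at k=0.
  j=8: rhs holds but lhs fails at k=0.
  j=9: rhs fails.
  j=10: rhs holds but lhs fails at k=0.
  j=11: rhs holds but lhs fails at k=0.
No witness within the range → none.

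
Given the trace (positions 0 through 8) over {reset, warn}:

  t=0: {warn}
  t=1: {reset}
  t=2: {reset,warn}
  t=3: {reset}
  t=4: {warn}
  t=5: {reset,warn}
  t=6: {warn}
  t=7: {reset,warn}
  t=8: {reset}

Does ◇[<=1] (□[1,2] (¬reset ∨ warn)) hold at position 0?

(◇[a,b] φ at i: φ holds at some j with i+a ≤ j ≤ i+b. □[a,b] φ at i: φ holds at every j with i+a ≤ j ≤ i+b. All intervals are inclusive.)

Check □[1,2] (¬reset ∨ warn) at each j in [0,1]:
  j=0: fails at 1
  j=1: fails at 3
No position in the window satisfies it → formula fails.

No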